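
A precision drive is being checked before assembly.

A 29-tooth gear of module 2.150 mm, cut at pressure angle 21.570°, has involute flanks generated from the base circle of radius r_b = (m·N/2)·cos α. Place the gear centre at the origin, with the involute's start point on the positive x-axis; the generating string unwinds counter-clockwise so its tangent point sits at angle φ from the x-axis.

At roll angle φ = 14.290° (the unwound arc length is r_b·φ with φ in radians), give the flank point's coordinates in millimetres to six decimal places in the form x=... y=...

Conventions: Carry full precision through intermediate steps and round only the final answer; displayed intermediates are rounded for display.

x=29.879517 y=0.148997

recognized (one wheel, involute flank): single-mesh tooth geometry, m = 2.150, N = 29
pitch radius r_p = m·N/2 = 2.150·29/2 = 31.175000
base radius r_b = r_p·cos α = 31.175000·cos 21.570° = 28.991787
roll angle φ = 14.290° = 0.24940755 rad
x = r_b·(cos φ + φ·sin φ) = 29.879517
y = r_b·(sin φ − φ·cos φ) = 0.148997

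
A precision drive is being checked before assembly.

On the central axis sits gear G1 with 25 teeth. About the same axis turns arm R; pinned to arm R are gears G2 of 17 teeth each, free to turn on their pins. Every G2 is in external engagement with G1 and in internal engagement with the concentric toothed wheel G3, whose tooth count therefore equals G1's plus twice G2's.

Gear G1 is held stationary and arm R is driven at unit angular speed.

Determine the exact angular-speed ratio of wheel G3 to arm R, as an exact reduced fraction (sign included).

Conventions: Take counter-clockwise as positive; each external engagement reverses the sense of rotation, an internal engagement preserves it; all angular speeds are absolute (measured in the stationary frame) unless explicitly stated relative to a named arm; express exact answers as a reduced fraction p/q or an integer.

topology: planetary set — G1 25T / G2 17T / G3 59T, arm = carrier (Willis)
ring teeth: 25 + 2·17 = 59
25(ω_sun−ω_arm) = −59(ω_ring−ω_arm),  ω_sun = 0, ω_arm = 1
ω_ring = 1 − (25/59)(0−1) = 84/59
ω_out/ω_in = 84/59

84/59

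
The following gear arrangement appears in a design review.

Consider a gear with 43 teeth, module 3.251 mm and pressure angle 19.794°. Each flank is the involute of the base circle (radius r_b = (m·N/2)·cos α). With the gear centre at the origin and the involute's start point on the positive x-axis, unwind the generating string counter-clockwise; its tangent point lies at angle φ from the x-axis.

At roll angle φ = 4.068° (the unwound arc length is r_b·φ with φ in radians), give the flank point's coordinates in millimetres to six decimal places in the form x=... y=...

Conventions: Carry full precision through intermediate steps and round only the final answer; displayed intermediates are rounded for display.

x=65.932308 y=0.007842

topology: single-mesh involute geometry — m = 3.251, N = 43
pitch radius r_p = m·N/2 = 3.251·43/2 = 69.896500
base radius r_b = r_p·cos α = 69.896500·cos 19.794° = 65.766752
roll angle φ = 4.068° = 0.07099999 rad
x = r_b·(cos φ + φ·sin φ) = 65.932308
y = r_b·(sin φ − φ·cos φ) = 0.007842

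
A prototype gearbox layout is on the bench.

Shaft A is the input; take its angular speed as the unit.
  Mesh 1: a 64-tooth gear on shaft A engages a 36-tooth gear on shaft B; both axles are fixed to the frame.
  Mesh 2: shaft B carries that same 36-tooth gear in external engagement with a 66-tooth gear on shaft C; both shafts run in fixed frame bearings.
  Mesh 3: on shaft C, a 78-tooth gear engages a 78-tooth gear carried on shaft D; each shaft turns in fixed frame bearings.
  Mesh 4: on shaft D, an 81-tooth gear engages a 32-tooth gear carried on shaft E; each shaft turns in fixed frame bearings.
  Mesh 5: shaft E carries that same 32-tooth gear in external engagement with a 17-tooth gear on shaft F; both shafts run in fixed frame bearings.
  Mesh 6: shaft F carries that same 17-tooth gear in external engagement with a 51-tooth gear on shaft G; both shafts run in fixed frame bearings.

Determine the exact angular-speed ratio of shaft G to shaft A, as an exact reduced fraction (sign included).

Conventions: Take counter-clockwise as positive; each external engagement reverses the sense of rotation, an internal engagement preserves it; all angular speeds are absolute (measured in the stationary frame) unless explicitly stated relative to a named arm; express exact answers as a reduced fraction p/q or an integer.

288/187

class = fixed-axis compound train [6 meshes; 6 ratios multiply, 6 sense flips]
mesh 1 [64T→36T]: running ratio 16/9, sense −
mesh 2 [36T→66T]: running ratio 32/33, sense +
mesh 3 [78T→78T]: running ratio 32/33, sense −
mesh 4 [81T→32T]: running ratio 27/11, sense +
mesh 5 [32T→17T]: running ratio 864/187, sense −
mesh 6 [17T→51T]: running ratio 288/187, sense +
ω_out/ω_in = 288/187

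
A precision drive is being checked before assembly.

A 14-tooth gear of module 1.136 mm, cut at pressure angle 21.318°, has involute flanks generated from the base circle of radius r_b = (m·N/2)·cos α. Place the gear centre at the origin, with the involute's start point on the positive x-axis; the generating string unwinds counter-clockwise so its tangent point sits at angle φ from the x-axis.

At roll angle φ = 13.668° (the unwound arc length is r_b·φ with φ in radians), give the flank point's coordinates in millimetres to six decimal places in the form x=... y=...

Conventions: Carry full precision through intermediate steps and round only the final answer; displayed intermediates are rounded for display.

recognized (one wheel, involute flank): single-mesh tooth geometry, m = 1.136, N = 14
pitch radius r_p = m·N/2 = 1.136·14/2 = 7.952000
base radius r_b = r_p·cos α = 7.952000·cos 21.318° = 7.407901
roll angle φ = 13.668° = 0.23855160 rad
x = r_b·(cos φ + φ·sin φ) = 7.615692
y = r_b·(sin φ − φ·cos φ) = 0.033331

x=7.615692 y=0.033331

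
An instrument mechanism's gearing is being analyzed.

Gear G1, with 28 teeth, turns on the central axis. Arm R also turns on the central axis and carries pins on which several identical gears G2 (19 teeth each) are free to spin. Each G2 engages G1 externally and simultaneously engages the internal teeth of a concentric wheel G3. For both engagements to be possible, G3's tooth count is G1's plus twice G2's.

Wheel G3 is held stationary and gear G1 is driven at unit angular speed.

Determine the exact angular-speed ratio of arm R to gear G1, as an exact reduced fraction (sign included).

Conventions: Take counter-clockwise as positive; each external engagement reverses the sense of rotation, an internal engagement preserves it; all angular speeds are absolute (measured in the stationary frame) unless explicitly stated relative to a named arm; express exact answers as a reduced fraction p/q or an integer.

planetary set (28T centre, 19T on arm, 66T internal) — Willis relation
ring teeth: 28 + 2·19 = 66
28(ω_sun−ω_arm) = −66(ω_ring−ω_arm),  ω_ring = 0, ω_sun = 1
28(1−ω_arm) = −66(0−ω_arm)  ⇒  94·ω_arm = 28  ⇒  ω_arm = 14/47
ω_out/ω_in = 14/47

14/47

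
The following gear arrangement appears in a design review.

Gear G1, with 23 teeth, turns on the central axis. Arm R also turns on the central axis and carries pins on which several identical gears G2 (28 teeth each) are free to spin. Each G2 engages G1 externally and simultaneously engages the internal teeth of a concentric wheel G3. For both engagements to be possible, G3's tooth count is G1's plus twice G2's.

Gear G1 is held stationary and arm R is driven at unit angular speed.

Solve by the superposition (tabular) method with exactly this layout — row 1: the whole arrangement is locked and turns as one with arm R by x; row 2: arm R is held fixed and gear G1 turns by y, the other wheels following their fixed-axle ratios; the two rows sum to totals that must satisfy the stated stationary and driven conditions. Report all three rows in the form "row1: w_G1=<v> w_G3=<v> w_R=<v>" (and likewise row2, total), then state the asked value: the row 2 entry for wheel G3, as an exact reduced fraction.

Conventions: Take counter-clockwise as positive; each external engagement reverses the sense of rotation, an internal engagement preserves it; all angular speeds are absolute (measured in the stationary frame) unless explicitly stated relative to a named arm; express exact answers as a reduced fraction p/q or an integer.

topology: planetary set — G1 23T / G2 28T / G3 79T, arm = carrier (Willis)
row 1 — lock + rotate with arm: ω_sun = ω_ring = ω_arm = x
row 2 — arm fixed, fixed-axis ratios: sun y, ring −(23/79)·y, arm 0
boundary: total ω_sun = x + y = 0 and total ω_arm = x = 1  ⇒  y = -1, x = 1
row 2 ring = −(23/79)·(-1) = 23/79
totals (row 1 + row 2): sun 1 + (-1) = 0, ring 1 + 23/79 = 102/79, arm 1 + 0 = 1
asked cell (row2, ring) = 23/79

row1: w_G1=1 w_G3=1 w_R=1
row2: w_G1=-1 w_G3=23/79 w_R=0
total: w_G1=0 w_G3=102/79 w_R=1
asked value: 23/79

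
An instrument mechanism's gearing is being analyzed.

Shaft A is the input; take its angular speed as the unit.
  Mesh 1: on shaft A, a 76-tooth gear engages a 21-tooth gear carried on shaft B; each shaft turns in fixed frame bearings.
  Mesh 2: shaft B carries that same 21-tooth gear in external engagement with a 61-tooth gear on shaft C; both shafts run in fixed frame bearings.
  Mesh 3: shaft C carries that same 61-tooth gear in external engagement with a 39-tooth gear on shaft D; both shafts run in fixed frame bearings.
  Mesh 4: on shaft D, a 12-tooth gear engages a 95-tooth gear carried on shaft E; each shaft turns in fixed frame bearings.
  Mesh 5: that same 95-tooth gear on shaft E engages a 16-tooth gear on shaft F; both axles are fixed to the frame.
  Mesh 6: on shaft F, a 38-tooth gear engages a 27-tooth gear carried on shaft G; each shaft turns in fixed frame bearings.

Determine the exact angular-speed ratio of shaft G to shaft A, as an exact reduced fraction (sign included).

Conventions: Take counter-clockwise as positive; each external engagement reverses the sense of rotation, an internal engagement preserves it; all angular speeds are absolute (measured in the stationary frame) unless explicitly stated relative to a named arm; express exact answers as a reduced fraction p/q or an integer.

722/351

class = fixed-axis compound train [6 meshes; 6 ratios multiply, 6 sense flips]
mesh 1 [76T→21T]: running ratio 76/21, sense −
mesh 2 [21T→61T]: running ratio 76/61, sense +
mesh 3 [61T→39T]: running ratio 76/39, sense −
mesh 4 [12T→95T]: running ratio 16/65, sense +
mesh 5 [95T→16T]: running ratio 19/13, sense −
mesh 6 [38T→27T]: running ratio 722/351, sense +
ω_out/ω_in = 722/351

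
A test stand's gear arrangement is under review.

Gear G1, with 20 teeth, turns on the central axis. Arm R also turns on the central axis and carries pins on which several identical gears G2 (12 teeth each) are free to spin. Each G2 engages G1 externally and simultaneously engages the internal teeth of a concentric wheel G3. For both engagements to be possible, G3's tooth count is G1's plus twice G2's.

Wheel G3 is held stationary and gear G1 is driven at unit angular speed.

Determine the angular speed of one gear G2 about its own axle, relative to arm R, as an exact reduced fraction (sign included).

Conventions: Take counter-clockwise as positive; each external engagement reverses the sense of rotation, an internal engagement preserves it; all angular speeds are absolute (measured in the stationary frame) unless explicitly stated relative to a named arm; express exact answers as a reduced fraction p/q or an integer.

-55/48

planetary set (20T centre, 12T on arm, 44T internal) — Willis relation
ring teeth: 20 + 2·12 = 44
20(ω_sun−ω_arm) = −44(ω_ring−ω_arm),  ω_ring = 0, ω_sun = 1
20(1−ω_arm) = −44(0−ω_arm)  ⇒  64·ω_arm = 20  ⇒  ω_arm = 5/16
sun–planet mesh: 20·(1−5/16) = −12·(ω_p−ω_arm)  ⇒  ω_p−ω_arm = -55/48
exact speed ratio = -55/48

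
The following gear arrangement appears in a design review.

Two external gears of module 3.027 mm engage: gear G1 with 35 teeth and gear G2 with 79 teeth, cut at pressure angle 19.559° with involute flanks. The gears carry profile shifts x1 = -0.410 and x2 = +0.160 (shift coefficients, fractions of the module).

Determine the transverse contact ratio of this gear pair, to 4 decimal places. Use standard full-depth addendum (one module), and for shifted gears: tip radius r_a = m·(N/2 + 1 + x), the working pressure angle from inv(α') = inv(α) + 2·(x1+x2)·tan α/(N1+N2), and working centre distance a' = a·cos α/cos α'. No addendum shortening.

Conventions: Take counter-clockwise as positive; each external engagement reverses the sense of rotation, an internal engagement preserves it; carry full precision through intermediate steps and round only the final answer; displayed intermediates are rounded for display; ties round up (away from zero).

1.8566

single-mesh involute tooth geometry (35T engaging 79T at module 3.027)
base radii: r_b1 = 49.915841, r_b2 = 112.667185
tip radii: r_a1 = 54.758430, r_a2 = 123.077820
inv(α') = inv(19.559°) + 2·(-0.410+0.160)·tan α/(35+79) = 0.01235069  ⇒  α' = 18.82213°
a' = a·cos α / cos α' = 172.5390·cos 19.559°/cos 18.82213° = 171.768388
action lengths: √(r_a1²−r_b1²) = 22.514316, √(r_a2²−r_b2²) = 49.540440
base pitch p_b = π·m·cos α = 8.960871
CR = (22.514316 + 49.540440 − 171.768388·sin 18.82213°)/8.960871 = 1.856617
contact ratio ≈ 1.8566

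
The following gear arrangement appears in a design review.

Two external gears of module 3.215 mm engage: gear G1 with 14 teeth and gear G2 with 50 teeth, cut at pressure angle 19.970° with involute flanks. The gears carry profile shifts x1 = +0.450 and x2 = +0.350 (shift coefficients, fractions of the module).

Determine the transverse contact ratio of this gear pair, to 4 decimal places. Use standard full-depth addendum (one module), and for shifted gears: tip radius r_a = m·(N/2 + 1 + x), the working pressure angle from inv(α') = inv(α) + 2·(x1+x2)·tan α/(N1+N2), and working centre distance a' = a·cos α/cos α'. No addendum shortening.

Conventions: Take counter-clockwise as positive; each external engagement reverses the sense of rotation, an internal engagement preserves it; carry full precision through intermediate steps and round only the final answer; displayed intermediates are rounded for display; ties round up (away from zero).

1.4537

class = single-mesh tooth geometry [involute pair 14T × 50T, m = 3.215]
base radii: r_b1 = 21.151810, r_b2 = 75.542178
tip radii: r_a1 = 27.166750, r_a2 = 84.715250
inv(α') = inv(19.970°) + 2·(+0.450+0.350)·tan α/(14+50) = 0.02391957  ⇒  α' = 23.27317°
a' = a·cos α / cos α' = 102.8800·cos 19.970°/cos 23.27317° = 105.258729
action lengths: √(r_a1²−r_b1²) = 17.047969, √(r_a2²−r_b2²) = 38.341270
base pitch p_b = π·m·cos α = 9.492910
CR = (17.047969 + 38.341270 − 105.258729·sin 23.27317°)/9.492910 = 1.453706
contact ratio ≈ 1.4537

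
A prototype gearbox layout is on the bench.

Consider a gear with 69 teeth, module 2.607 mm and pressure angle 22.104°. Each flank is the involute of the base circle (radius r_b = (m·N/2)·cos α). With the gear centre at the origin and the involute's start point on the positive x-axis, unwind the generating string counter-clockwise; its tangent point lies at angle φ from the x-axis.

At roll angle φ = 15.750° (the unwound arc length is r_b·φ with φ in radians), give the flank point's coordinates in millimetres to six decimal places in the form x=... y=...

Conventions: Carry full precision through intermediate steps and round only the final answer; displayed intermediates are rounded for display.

x=86.420204 y=0.572630

topology: single-mesh involute geometry — m = 2.607, N = 69
pitch radius r_p = m·N/2 = 2.607·69/2 = 89.941500
base radius r_b = r_p·cos α = 89.941500·cos 22.104° = 83.331012
roll angle φ = 15.750° = 0.27488936 rad
x = r_b·(cos φ + φ·sin φ) = 86.420204
y = r_b·(sin φ − φ·cos φ) = 0.572630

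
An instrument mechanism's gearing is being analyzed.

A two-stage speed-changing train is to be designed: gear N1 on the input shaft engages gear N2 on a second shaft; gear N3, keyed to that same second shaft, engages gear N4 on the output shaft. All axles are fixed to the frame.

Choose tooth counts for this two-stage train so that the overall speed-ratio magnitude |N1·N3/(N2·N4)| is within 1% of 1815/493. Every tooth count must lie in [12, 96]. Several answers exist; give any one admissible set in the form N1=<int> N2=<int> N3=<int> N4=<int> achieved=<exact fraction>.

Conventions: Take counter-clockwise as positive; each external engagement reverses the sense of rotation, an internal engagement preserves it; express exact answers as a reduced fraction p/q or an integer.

design class (target 1815/493): fixed-axis compound train
target = 1815/493 in lowest terms: an exact hit needs N1·N3 = k·1815 and N2·N4 = k·493 for one integer k, every count in [12, 96]; additionally prefer no 1:1 stage (N1 ≠ N2, N3 ≠ N4)
k = 1: N1·N3 = 1815 = 33·55, N2·N4 = 493 = 17·29
achieved = 33·55/(17·29) = 1815/493; |achieved − target| = 0 ≤ 363/9860 ✓

N1=33 N2=17 N3=55 N4=29 achieved=1815/493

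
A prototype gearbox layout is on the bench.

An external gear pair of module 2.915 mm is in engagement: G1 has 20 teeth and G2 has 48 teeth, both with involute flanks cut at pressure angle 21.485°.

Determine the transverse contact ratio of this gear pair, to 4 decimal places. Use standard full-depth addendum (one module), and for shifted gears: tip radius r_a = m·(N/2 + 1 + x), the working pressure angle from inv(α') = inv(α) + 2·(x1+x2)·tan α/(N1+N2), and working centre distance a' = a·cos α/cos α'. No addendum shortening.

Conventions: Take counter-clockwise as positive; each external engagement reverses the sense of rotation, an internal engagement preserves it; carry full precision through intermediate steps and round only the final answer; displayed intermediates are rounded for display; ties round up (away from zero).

single-mesh involute tooth geometry (20T engaging 48T at module 2.915)
base radii: r_b1 = 27.124468, r_b2 = 65.098723
tip radii: r_a1 = 32.065000, r_a2 = 72.875000
no profile shift: α' = α, a' = a
action lengths: √(r_a1²−r_b1²) = 17.100510, √(r_a2²−r_b2²) = 32.755485
base pitch p_b = π·m·cos α = 8.521403
CR = (17.100510 + 32.755485 − 99.110000·sin 21.48500°)/8.521403 = 1.590842
contact ratio ≈ 1.5908

1.5908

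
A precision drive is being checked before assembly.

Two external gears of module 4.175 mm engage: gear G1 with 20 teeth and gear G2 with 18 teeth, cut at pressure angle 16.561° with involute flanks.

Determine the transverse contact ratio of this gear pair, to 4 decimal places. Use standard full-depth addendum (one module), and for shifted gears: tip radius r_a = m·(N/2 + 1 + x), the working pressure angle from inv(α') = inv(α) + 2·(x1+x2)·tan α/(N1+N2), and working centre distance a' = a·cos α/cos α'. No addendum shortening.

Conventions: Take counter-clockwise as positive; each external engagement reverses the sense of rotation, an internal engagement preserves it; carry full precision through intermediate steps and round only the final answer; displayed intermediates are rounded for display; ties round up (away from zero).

recognized (one external pair, fixed centres): single-mesh tooth geometry, m = 4.175, N1 = 20, N2 = 18
base radii: r_b1 = 40.018077, r_b2 = 36.016269
tip radii: r_a1 = 45.925000, r_a2 = 41.750000
no profile shift: α' = α, a' = a
action lengths: √(r_a1²−r_b1²) = 22.531292, √(r_a2²−r_b2²) = 21.116128
base pitch p_b = π·m·cos α = 12.572050
CR = (22.531292 + 21.116128 − 79.325000·sin 16.56100°)/12.572050 = 1.673310
contact ratio ≈ 1.6733

1.6733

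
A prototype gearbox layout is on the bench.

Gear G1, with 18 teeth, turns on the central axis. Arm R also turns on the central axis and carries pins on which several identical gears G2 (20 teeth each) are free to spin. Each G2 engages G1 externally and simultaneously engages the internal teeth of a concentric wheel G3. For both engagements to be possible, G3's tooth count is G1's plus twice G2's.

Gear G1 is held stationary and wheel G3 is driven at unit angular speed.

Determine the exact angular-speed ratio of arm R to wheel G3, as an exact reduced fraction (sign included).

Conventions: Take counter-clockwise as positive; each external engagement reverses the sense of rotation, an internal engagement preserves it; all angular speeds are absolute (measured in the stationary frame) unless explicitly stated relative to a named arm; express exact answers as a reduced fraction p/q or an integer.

topology: planetary set — G1 18T / G2 20T / G3 58T, arm = carrier (Willis)
ring teeth: 18 + 2·20 = 58
18(ω_sun−ω_arm) = −58(ω_ring−ω_arm),  ω_sun = 0, ω_ring = 1
18(0−ω_arm) = −58(1−ω_arm)  ⇒  76·ω_arm = 58  ⇒  ω_arm = 29/38
ω_out/ω_in = 29/38

29/38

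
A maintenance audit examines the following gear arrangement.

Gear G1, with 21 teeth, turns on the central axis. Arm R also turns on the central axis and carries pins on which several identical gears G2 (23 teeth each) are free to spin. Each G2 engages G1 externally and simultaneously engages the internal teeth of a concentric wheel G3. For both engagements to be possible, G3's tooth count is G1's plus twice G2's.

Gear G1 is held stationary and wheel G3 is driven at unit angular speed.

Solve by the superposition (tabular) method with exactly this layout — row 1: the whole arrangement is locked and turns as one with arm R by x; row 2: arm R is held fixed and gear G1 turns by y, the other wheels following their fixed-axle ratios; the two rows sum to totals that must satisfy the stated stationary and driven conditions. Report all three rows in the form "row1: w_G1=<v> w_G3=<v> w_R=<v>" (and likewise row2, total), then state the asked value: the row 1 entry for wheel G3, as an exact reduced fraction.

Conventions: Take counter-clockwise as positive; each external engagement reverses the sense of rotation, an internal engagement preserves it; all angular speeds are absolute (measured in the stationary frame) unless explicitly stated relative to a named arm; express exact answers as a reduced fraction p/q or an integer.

topology: planetary set — G1 21T / G2 23T / G3 67T, arm = carrier (Willis)
row 1 (train locked, turned with arm): all members turn x
row 2 (arm held, sun turns y): ω_ring = −(21/67)·y, ω_arm = 0
boundary: total ω_sun = x + y = 0 and total ω_ring = x − (21/67)·y = 1  ⇒  y = -67/88, x = 67/88
row 2 ring = −(21/67)·(-67/88) = 21/88
totals (row 1 + row 2): sun 67/88 + (-67/88) = 0, ring 67/88 + 21/88 = 1, arm 67/88 + 0 = 67/88
asked cell (row1, ring) = 67/88

row1: w_G1=67/88 w_G3=67/88 w_R=67/88
row2: w_G1=-67/88 w_G3=21/88 w_R=0
total: w_G1=0 w_G3=1 w_R=67/88
asked value: 67/88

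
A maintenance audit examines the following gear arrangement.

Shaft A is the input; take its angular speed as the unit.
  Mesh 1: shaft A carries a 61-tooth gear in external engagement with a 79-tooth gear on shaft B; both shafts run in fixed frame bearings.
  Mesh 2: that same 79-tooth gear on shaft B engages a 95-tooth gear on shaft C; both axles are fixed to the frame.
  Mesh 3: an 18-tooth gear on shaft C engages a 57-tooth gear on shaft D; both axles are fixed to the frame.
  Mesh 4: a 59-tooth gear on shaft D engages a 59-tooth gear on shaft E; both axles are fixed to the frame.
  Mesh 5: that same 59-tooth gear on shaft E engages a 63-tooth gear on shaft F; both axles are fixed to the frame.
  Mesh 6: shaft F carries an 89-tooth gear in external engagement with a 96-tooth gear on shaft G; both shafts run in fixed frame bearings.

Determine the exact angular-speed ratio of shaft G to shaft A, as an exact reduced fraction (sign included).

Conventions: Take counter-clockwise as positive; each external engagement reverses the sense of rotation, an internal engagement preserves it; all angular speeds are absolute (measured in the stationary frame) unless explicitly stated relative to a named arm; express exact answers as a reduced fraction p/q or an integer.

320311/1819440

class = fixed-axis compound train [6 meshes; 6 ratios multiply, 6 sense flips]
mesh 1 [61T→79T]: running ratio 61/79, sense −
mesh 2 [79T→95T]: running ratio 61/95, sense +
mesh 3 [18T→57T]: running ratio 366/1805, sense −
mesh 4 [59T→59T]: running ratio 366/1805, sense +
mesh 5 [59T→63T]: running ratio 7198/37905, sense −
mesh 6 [89T→96T]: running ratio 320311/1819440, sense +
ω_out/ω_in = 320311/1819440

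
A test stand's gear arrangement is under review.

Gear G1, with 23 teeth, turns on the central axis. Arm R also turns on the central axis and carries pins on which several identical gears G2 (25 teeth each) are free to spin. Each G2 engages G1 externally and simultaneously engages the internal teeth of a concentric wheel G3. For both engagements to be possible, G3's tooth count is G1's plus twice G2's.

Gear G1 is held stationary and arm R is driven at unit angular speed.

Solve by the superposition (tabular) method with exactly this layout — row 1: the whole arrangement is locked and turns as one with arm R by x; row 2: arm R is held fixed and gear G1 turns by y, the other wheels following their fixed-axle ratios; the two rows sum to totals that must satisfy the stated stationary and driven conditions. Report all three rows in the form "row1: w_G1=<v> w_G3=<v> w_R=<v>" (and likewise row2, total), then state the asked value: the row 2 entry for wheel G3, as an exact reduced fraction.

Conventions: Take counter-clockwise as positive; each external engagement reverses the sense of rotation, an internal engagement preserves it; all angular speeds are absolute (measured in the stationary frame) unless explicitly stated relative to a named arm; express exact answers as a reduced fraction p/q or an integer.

recognized (axles ride arm R): planetary set, 23/25/73 teeth
row 1: whole set turns with the arm by x
row 2: sun turns y, ring = −(23/73)·y, arm 0
boundary: total ω_sun = x + y = 0 and total ω_arm = x = 1  ⇒  y = -1, x = 1
row 2 ring = −(23/73)·(-1) = 23/73
totals (row 1 + row 2): sun 1 + (-1) = 0, ring 1 + 23/73 = 96/73, arm 1 + 0 = 1
asked cell (row2, ring) = 23/73

row1: w_G1=1 w_G3=1 w_R=1
row2: w_G1=-1 w_G3=23/73 w_R=0
total: w_G1=0 w_G3=96/73 w_R=1
asked value: 23/73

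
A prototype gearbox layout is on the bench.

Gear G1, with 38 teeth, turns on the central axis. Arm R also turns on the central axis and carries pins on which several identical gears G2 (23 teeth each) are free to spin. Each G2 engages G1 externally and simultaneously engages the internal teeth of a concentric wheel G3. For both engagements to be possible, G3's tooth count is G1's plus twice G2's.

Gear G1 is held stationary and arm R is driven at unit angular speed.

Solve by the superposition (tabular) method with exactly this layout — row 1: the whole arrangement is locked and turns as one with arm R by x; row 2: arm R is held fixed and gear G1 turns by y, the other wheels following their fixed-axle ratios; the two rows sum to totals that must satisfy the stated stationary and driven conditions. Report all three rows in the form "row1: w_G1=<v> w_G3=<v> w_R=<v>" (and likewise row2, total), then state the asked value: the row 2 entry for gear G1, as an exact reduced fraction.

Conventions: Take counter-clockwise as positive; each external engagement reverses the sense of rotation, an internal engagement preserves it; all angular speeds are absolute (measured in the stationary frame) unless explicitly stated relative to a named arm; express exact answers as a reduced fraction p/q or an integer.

row1: w_G1=1 w_G3=1 w_R=1
row2: w_G1=-1 w_G3=19/42 w_R=0
total: w_G1=0 w_G3=61/42 w_R=1
asked value: -1

planetary set (38T centre, 23T on arm, 84T internal) — Willis relation
row 1: whole set turns with the arm by x
row 2 — arm fixed, fixed-axis ratios: sun y, ring −(38/84)·y, arm 0
boundary: total ω_sun = x + y = 0 and total ω_arm = x = 1  ⇒  y = -1, x = 1
row 2 ring = −(38/84)·(-1) = 19/42
totals (row 1 + row 2): sun 1 + (-1) = 0, ring 1 + 19/42 = 61/42, arm 1 + 0 = 1
asked cell (row2, sun) = -1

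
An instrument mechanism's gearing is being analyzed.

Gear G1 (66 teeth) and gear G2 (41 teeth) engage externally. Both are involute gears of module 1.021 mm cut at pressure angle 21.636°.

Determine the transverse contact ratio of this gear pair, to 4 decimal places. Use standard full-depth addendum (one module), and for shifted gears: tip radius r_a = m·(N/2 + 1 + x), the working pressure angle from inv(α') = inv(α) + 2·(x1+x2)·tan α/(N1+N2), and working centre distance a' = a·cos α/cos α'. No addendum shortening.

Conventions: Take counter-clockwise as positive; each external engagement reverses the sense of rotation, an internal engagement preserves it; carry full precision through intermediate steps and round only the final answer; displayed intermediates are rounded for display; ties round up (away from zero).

topology: single-mesh involute geometry — m = 1.021, 66T/41T pair
base radii: r_b1 = 31.319160, r_b2 = 19.455842
tip radii: r_a1 = 34.714000, r_a2 = 21.951500
no profile shift: α' = α, a' = a
action lengths: √(r_a1²−r_b1²) = 14.972375, √(r_a2²−r_b2²) = 10.165558
base pitch p_b = π·m·cos α = 2.981577
CR = (14.972375 + 10.165558 − 54.623500·sin 21.63600°)/2.981577 = 1.676219
contact ratio ≈ 1.6762

1.6762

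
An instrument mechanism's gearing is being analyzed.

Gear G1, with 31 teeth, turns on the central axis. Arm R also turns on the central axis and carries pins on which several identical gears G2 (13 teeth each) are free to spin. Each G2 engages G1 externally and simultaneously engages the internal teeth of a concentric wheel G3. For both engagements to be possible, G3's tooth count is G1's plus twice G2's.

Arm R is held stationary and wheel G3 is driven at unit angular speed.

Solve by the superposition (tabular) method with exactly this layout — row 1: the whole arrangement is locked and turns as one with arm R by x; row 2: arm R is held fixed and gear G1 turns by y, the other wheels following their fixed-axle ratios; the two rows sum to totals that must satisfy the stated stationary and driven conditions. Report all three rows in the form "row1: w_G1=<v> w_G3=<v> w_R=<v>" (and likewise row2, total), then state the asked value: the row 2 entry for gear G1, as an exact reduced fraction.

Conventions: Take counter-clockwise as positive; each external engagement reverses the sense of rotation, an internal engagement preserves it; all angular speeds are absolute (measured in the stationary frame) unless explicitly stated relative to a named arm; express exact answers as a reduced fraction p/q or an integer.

topology: planetary set — G1 31T / G2 13T / G3 57T, arm = carrier (Willis)
row 1 — lock + rotate with arm: ω_sun = ω_ring = ω_arm = x
row 2: sun turns y, ring = −(31/57)·y, arm 0
boundary: total ω_arm = x = 0 and total ω_ring = x − (31/57)·y = 1  ⇒  y = -57/31, x = 0
row 2 ring = −(31/57)·(-57/31) = 1
totals (row 1 + row 2): sun 0 + (-57/31) = -57/31, ring 0 + 1 = 1, arm 0 + 0 = 0
asked cell (row2, sun) = -57/31

row1: w_G1=0 w_G3=0 w_R=0
row2: w_G1=-57/31 w_G3=1 w_R=0
total: w_G1=-57/31 w_G3=1 w_R=0
asked value: -57/31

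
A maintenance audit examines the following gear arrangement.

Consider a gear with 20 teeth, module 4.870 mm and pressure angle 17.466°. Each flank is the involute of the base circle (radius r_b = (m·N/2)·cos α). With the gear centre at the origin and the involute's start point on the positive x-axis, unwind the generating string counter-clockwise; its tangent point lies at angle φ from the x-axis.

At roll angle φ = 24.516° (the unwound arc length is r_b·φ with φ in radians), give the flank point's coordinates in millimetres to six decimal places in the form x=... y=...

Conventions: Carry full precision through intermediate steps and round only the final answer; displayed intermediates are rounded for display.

topology: single-mesh involute geometry — m = 4.870, N = 20
pitch radius r_p = m·N/2 = 4.870·20/2 = 48.700000
base radius r_b = r_p·cos α = 48.700000·cos 17.466° = 46.454697
roll angle φ = 24.516° = 0.42788492 rad
x = r_b·(cos φ + φ·sin φ) = 50.514612
y = r_b·(sin φ − φ·cos φ) = 1.191015

x=50.514612 y=1.191015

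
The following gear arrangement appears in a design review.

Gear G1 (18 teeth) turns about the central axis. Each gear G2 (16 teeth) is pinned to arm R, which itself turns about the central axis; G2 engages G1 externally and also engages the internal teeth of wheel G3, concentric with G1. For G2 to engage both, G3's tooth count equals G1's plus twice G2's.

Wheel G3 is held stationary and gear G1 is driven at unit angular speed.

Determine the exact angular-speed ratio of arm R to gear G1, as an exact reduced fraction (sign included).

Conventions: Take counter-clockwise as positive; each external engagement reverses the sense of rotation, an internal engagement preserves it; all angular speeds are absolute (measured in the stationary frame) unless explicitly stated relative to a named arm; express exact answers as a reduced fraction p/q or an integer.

planetary set (18T centre, 16T on arm, 50T internal) — Willis relation
ring teeth: 18 + 2·16 = 50
18(ω_sun−ω_arm) = −50(ω_ring−ω_arm),  ω_ring = 0, ω_sun = 1
18(1−ω_arm) = −50(0−ω_arm)  ⇒  68·ω_arm = 18  ⇒  ω_arm = 9/34
ω_out/ω_in = 9/34

9/34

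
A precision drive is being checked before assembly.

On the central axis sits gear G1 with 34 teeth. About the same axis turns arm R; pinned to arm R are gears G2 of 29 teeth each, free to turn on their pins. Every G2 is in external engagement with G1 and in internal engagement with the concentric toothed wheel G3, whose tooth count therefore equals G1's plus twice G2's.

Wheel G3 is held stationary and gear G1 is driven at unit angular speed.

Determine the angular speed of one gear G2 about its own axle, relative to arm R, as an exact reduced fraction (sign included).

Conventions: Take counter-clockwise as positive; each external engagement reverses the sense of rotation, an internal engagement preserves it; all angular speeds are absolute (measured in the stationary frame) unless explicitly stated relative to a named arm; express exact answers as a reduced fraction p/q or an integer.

-1564/1827

topology: planetary set — G1 34T / G2 29T / G3 92T, arm = carrier (Willis)
ring teeth: 34 + 2·29 = 92
34(ω_sun−ω_arm) = −92(ω_ring−ω_arm),  ω_ring = 0, ω_sun = 1
34(1−ω_arm) = −92(0−ω_arm)  ⇒  126·ω_arm = 34  ⇒  ω_arm = 17/63
sun–planet mesh: 34·(1−17/63) = −29·(ω_p−ω_arm)  ⇒  ω_p−ω_arm = -1564/1827
exact speed ratio = -1564/1827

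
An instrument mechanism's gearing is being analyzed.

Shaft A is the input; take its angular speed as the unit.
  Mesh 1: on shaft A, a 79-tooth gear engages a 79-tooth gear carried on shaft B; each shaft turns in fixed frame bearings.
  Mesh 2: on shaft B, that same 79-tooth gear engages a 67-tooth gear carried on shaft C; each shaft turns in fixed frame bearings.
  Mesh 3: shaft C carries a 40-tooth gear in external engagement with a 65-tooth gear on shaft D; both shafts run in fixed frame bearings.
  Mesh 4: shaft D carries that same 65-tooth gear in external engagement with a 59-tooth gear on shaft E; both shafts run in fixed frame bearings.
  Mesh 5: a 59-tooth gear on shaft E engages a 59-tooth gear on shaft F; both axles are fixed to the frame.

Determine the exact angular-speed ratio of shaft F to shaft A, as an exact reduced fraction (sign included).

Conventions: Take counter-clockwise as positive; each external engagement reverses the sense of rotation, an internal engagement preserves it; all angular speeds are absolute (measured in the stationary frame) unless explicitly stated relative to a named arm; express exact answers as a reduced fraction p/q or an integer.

class = fixed-axis compound train [5 meshes; 5 ratios multiply, 5 sense flips]
mesh 1 [79T→79T]: running ratio 1, sense −
mesh 2 [79T→67T]: running ratio 79/67, sense +
mesh 3 [40T→65T]: running ratio 632/871, sense −
mesh 4 [65T→59T]: running ratio 3160/3953, sense +
mesh 5 [59T→59T]: running ratio 3160/3953, sense −
ω_out/ω_in = -3160/3953

-3160/3953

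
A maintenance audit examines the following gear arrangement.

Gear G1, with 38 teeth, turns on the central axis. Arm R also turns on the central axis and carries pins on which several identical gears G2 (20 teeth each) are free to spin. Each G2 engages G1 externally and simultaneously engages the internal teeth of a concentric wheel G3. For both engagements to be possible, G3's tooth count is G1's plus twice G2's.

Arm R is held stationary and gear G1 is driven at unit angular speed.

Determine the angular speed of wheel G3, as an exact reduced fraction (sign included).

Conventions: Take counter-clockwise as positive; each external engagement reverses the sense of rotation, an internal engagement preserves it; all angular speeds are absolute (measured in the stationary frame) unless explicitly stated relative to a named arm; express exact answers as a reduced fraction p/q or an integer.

-19/39

planetary set (38T centre, 20T on arm, 78T internal) — Willis relation
ring teeth: 38 + 2·20 = 78
38(ω_sun−ω_arm) = −78(ω_ring−ω_arm),  ω_arm = 0, ω_sun = 1
ω_ring = 0 − (38/78)(1−0) = -19/39
exact speed ratio = -19/39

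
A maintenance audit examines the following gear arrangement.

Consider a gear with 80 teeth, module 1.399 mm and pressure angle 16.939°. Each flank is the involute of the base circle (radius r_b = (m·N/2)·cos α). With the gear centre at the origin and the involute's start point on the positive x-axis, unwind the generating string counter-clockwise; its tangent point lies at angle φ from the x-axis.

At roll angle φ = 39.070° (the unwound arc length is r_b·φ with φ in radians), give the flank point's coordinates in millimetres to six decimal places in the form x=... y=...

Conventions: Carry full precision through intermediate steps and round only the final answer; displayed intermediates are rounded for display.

class = single-mesh tooth geometry [base-circle involute, m = 1.399, 80T]
pitch radius r_p = m·N/2 = 1.399·80/2 = 55.960000
base radius r_b = r_p·cos α = 55.960000·cos 16.939° = 53.532203
roll angle φ = 39.070° = 0.68190014 rad
x = r_b·(cos φ + φ·sin φ) = 64.568257
y = r_b·(sin φ − φ·cos φ) = 5.399158

x=64.568257 y=5.399158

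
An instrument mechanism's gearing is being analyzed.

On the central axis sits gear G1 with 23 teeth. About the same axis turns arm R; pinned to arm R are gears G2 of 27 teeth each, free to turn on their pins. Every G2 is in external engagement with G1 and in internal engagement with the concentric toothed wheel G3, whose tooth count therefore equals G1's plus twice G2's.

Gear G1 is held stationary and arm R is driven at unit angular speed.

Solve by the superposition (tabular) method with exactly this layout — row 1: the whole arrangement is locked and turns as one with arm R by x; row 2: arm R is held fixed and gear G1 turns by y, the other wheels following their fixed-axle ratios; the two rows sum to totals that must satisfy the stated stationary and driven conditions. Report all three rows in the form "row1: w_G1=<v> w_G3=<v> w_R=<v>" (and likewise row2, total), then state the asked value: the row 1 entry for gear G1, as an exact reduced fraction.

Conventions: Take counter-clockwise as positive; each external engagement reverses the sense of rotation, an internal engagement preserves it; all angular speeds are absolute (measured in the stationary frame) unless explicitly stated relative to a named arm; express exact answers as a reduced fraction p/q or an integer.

class = planetary set [G3 = 23+2·27 = 77; Willis about the carrier]
row 1 — lock + rotate with arm: ω_sun = ω_ring = ω_arm = x
row 2 — arm fixed, fixed-axis ratios: sun y, ring −(23/77)·y, arm 0
boundary: total ω_sun = x + y = 0 and total ω_arm = x = 1  ⇒  y = -1, x = 1
row 2 ring = −(23/77)·(-1) = 23/77
totals (row 1 + row 2): sun 1 + (-1) = 0, ring 1 + 23/77 = 100/77, arm 1 + 0 = 1
asked cell (row1, sun) = 1

row1: w_G1=1 w_G3=1 w_R=1
row2: w_G1=-1 w_G3=23/77 w_R=0
total: w_G1=0 w_G3=100/77 w_R=1
asked value: 1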